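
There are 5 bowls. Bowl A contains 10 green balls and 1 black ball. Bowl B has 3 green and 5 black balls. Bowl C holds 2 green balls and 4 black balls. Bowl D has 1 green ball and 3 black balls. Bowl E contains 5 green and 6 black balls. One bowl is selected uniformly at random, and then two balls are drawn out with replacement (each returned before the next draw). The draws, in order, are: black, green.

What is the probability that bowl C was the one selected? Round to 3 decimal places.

0.228

Under each hypothesis, the probability of the observed sequence is: P(data | bowl A) = (1/11)(10/11) = 0.082645; P(data | bowl B) = (5/8)(3/8) = 0.23438; P(data | bowl C) = (4/6)(2/6) = 0.22222; P(data | bowl D) = (3/4)(1/4) = 0.1875; P(data | bowl E) = (6/11)(5/11) = 0.24793.
The prior-weighted likelihoods are 1/5 · 0.082645 = 0.016529, 1/5 · 0.23438 = 0.046875, 1/5 · 0.22222 = 0.044444, 1/5 · 0.1875 = 0.0375, 1/5 · 0.24793 = 0.049587; with total 0.19494.
So P(bowl C | data) = (0.044444) / (0.19494) = 0.228.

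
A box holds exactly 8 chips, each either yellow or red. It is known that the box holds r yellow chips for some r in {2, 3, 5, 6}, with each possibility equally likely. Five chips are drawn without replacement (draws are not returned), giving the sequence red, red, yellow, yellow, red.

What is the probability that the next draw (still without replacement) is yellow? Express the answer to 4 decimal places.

Compute the likelihood of the observed sequence for each case: P(data | r = 2) = (6/8)(5/7)(2/6)(1/5)(4/4) = 1/28; P(data | r = 3) = (5/8)(4/7)(3/6)(2/5)(3/4) = 3/56; P(data | r = 5) = (3/8)(2/7)(5/6)(4/5)(1/4) = 1/56; P(data | r = 6) = (2/8)(1/7)(6/6)(5/5)(0/4) = 0.
The prior-weighted likelihoods are 1/4 · 1/28 = 1/112, 1/4 · 3/56 = 3/224, 1/4 · 1/56 = 1/224, 1/4 · 0 = 0; summing to 3/112.
The posterior is then P(r = 2 | data) = 1/3, P(r = 3 | data) = 1/2, P(r = 5 | data) = 1/6, P(r = 6 | data) = 0.
Averaging over the posterior, P(yellow next | data) = (0)(1/3) + (1/3)(1/2) + (1)(1/6) = 1/3.

0.3333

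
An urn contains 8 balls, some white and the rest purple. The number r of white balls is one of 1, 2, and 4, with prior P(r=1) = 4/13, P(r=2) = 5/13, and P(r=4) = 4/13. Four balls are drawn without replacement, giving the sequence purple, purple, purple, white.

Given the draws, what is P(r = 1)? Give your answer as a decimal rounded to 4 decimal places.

0.3465

The likelihood of the observed sequence under each hypothesis: P(data | r = 1) = (7/8)(6/7)(5/6)(1/5) = 1/8; P(data | r = 2) = (6/8)(5/7)(4/6)(2/5) = 1/7; P(data | r = 4) = (4/8)(3/7)(2/6)(4/5) = 2/35.
The prior-weighted likelihoods are 4/13 · 1/8 = 1/26, 5/13 · 1/7 = 5/91, 4/13 · 2/35 = 8/455; with total 101/910.
So P(r = 1 | data) = (1/26) / (101/910) = 35/101.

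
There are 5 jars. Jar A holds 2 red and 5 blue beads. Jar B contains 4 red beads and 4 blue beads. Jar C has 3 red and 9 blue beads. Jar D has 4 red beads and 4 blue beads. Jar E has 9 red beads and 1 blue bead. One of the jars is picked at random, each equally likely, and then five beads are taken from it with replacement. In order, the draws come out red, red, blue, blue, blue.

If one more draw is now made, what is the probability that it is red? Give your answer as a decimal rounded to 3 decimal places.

For each hypothesis, P(data | H) works out to: P(data | jar A) = (2/7)(2/7)(5/7)(5/7)(5/7) = 0.02975; P(data | jar B) = (4/8)(4/8)(4/8)(4/8)(4/8) = 0.03125; P(data | jar C) = (3/12)(3/12)(9/12)(9/12)(9/12) = 0.026367; P(data | jar D) = (4/8)(4/8)(4/8)(4/8)(4/8) = 0.03125; P(data | jar E) = (9/10)(9/10)(1/10)(1/10)(1/10) = 0.00081.
Weighting by the prior gives 1/5 · 0.02975 = 0.0059499, 1/5 · 0.03125 = 0.00625, 1/5 · 0.026367 = 0.0052734, 1/5 · 0.03125 = 0.00625, 1/5 · 0.00081 = 0.000162; with total 0.023885.
Dividing through by the total gives posterior P(jar A | data) = 0.2491, P(jar B | data) = 0.26167, P(jar C | data) = 0.22078, P(jar D | data) = 0.26167, P(jar E | data) = 0.0067824.
The predictive probability is P(red next | data) = (2/7)(0.2491) + (1/2)(0.26167) + (1/4)(0.22078) + (1/2)(0.26167) + (9/10)(0.0067824) = 0.39414.

0.394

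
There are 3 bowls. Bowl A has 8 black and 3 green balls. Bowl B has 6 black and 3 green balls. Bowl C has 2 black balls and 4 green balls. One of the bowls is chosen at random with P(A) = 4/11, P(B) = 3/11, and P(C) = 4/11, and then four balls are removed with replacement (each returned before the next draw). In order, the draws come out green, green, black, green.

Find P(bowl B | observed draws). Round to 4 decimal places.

The likelihood of the observed sequence under each hypothesis: P(data | bowl A) = (3/11)(3/11)(8/11)(3/11) = 0.014753; P(data | bowl B) = (3/9)(3/9)(6/9)(3/9) = 0.024691; P(data | bowl C) = (4/6)(4/6)(2/6)(4/6) = 0.098765.
The prior-weighted likelihoods are 4/11 · 0.014753 = 0.0053648, 3/11 · 0.024691 = 0.006734, 4/11 · 0.098765 = 0.035915; summing to 0.048013.
So P(bowl B | data) = (0.006734) / (0.048013) = 0.14025.

0.1403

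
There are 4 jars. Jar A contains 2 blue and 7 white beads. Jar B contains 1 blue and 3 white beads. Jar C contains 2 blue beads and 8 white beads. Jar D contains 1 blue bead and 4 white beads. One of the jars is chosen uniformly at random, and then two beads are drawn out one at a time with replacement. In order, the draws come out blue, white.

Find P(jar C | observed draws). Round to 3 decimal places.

Under each hypothesis, the probability of the observed sequence is: P(data | jar A) = (2/9)(7/9) = 0.17284; P(data | jar B) = (1/4)(3/4) = 0.1875; P(data | jar C) = (2/10)(8/10) = 0.16; P(data | jar D) = (1/5)(4/5) = 0.16.
Multiplying each by its prior: 1/4 · 0.17284 = 0.04321, 1/4 · 0.1875 = 0.046875, 1/4 · 0.16 = 0.04, 1/4 · 0.16 = 0.04; these sum to 0.17008.
So P(jar C | data) = (0.04) / (0.17008) = 0.23518.

0.235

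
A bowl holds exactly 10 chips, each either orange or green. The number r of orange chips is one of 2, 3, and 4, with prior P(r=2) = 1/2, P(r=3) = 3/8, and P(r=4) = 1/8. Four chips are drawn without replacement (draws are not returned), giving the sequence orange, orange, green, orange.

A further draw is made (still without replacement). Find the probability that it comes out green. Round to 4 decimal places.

0.9111

Compute the likelihood of the observed sequence for each case: P(data | r = 2) = (2/10)(1/9)(8/8)(0/7) = 0; P(data | r = 3) = (3/10)(2/9)(7/8)(1/7) = 1/120; P(data | r = 4) = (4/10)(3/9)(6/8)(2/7) = 1/35.
Weighting by the prior gives 1/2 · 0 = 0, 3/8 · 1/120 = 1/320, 1/8 · 1/35 = 1/280; summing to 3/448.
Normalising, the posterior is P(r = 2 | data) = 0, P(r = 3 | data) = 7/15, P(r = 4 | data) = 8/15.
The predictive probability is P(green next | data) = (1)(7/15) + (5/6)(8/15) = 41/45.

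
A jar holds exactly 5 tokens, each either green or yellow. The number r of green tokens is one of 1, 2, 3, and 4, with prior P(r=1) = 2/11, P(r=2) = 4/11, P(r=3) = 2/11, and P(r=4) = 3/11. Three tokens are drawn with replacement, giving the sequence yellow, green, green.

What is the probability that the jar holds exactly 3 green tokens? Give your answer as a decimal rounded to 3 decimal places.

Under each hypothesis, the probability of the observed sequence is: P(data | r = 1) = (4/5)(1/5)(1/5) = 0.032; P(data | r = 2) = (3/5)(2/5)(2/5) = 0.096; P(data | r = 3) = (2/5)(3/5)(3/5) = 0.144; P(data | r = 4) = (1/5)(4/5)(4/5) = 0.128.
Multiplying each by its prior: 2/11 · 0.032 = 0.0058182, 4/11 · 0.096 = 0.034909, 2/11 · 0.144 = 0.026182, 3/11 · 0.128 = 0.034909; these sum to 0.10182.
By Bayes' rule, P(r = 3 | data) = (0.026182) / (0.10182) = 0.25714.

0.257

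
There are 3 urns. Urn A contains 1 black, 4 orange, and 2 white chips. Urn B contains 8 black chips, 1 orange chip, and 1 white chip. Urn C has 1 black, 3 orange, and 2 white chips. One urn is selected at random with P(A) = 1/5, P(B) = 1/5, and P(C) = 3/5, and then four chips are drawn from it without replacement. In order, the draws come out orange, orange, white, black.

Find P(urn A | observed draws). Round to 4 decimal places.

0.2222

Compute the likelihood of the observed sequence for each case: P(data | urn A) = (4/7)(3/6)(2/5)(1/4) = 1/35; P(data | urn B) = (1/10)(0/9) = 0; P(data | urn C) = (3/6)(2/5)(2/4)(1/3) = 1/30.
Weighting by the prior gives 1/5 · 1/35 = 1/175, 1/5 · 0 = 0, 3/5 · 1/30 = 1/50; summing to 9/350.
Hence P(urn A | data) = (1/175) / (9/350) = 2/9.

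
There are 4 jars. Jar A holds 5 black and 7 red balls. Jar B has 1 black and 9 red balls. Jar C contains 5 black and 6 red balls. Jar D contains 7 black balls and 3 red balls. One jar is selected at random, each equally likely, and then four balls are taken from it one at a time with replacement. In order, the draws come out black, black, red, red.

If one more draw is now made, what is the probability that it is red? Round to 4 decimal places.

0.5124

Under each hypothesis, the probability of the observed sequence is: P(data | jar A) = (5/12)(5/12)(7/12)(7/12) = 0.059076; P(data | jar B) = (1/10)(1/10)(9/10)(9/10) = 0.0081; P(data | jar C) = (5/11)(5/11)(6/11)(6/11) = 0.061471; P(data | jar D) = (7/10)(7/10)(3/10)(3/10) = 0.0441.
Multiplying each by its prior: 1/4 · 0.059076 = 0.014769, 1/4 · 0.0081 = 0.002025, 1/4 · 0.061471 = 0.015368, 1/4 · 0.0441 = 0.011025; these sum to 0.043187.
Dividing through by the total gives posterior P(jar A | data) = 0.34198, P(jar B | data) = 0.046889, P(jar C | data) = 0.35584, P(jar D | data) = 0.25529.
The predictive probability is P(red next | data) = (7/12)(0.34198) + (9/10)(0.046889) + (6/11)(0.35584) + (3/10)(0.25529) = 0.51237.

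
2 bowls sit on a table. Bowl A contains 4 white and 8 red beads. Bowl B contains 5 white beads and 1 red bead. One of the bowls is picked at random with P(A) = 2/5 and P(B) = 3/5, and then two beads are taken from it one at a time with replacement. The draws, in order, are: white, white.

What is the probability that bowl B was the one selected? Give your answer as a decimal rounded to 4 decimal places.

0.9036

Compute the likelihood of the observed sequence for each case: P(data | bowl A) = (4/12)(4/12) = 1/9; P(data | bowl B) = (5/6)(5/6) = 25/36.
Multiplying each by its prior: 2/5 · 1/9 = 2/45, 3/5 · 25/36 = 5/12; summing to 83/180.
So P(bowl B | data) = (5/12) / (83/180) = 75/83.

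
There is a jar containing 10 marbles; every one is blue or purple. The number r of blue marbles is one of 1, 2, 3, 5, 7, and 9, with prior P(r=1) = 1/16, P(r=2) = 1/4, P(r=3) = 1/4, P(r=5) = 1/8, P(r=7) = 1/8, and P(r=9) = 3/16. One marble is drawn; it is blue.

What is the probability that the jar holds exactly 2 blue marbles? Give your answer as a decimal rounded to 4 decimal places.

0.1111

Under each hypothesis, the probability of this draw is: P(data | r = 1) = (1/10) = 1/10; P(data | r = 2) = (2/10) = 1/5; P(data | r = 3) = (3/10) = 3/10; P(data | r = 5) = (5/10) = 1/2; P(data | r = 7) = (7/10) = 7/10; P(data | r = 9) = (9/10) = 9/10.
The prior-weighted likelihoods are 1/16 · 1/10 = 1/160, 1/4 · 1/5 = 1/20, 1/4 · 3/10 = 3/40, 1/8 · 1/2 = 1/16, 1/8 · 7/10 = 7/80, 3/16 · 9/10 = 27/160; with total 9/20.
By Bayes' rule, P(r = 2 | data) = (1/20) / (9/20) = 1/9.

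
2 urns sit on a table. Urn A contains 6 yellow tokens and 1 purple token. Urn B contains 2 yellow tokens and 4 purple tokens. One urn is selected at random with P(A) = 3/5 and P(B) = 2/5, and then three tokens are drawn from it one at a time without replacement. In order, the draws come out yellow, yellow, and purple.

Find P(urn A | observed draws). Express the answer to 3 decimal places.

The likelihood of the observed sequence under each hypothesis: P(data | urn A) = (6/7)(5/6)(1/5) = 1/7; P(data | urn B) = (2/6)(1/5)(4/4) = 1/15.
Weighting by the prior gives 3/5 · 1/7 = 3/35, 2/5 · 1/15 = 2/75; these sum to 59/525.
Therefore the posterior P(urn A | data) = (3/35) / (59/525) = 45/59.

0.763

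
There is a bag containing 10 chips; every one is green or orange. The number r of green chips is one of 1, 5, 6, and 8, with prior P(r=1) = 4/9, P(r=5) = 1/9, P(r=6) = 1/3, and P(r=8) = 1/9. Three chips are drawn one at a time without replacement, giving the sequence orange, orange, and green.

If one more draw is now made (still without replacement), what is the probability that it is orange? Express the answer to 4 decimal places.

0.6332

Under each hypothesis, the probability of the observed sequence is: P(data | r = 1) = (9/10)(8/9)(1/8) = 1/10; P(data | r = 5) = (5/10)(4/9)(5/8) = 5/36; P(data | r = 6) = (4/10)(3/9)(6/8) = 1/10; P(data | r = 8) = (2/10)(1/9)(8/8) = 1/45.
Weighting by the prior gives 4/9 · 1/10 = 2/45, 1/9 · 5/36 = 5/324, 1/3 · 1/10 = 1/30, 1/9 · 1/45 = 1/405; summing to 31/324.
Normalising, the posterior is P(r = 1 | data) = 0.46452, P(r = 5 | data) = 0.16129, P(r = 6 | data) = 0.34839, P(r = 8 | data) = 0.025806.
The predictive probability is P(orange next | data) = (1)(0.46452) + (3/7)(0.16129) + (2/7)(0.34839) + (0)(0.025806) = 0.63318.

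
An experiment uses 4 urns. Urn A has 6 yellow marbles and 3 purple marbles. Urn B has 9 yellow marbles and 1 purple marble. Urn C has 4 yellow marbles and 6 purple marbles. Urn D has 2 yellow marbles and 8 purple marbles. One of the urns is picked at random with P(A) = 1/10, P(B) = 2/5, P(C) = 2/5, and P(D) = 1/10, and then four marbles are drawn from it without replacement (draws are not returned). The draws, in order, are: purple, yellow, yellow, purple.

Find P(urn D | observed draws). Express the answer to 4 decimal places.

0.0605

Compute the likelihood of the observed sequence for each case: P(data | urn A) = (3/9)(6/8)(5/7)(2/6) = 0.059524; P(data | urn B) = (1/10)(9/9)(8/8)(0/7) = 0; P(data | urn C) = (6/10)(4/9)(3/8)(5/7) = 0.071429; P(data | urn D) = (8/10)(2/9)(1/8)(7/7) = 0.022222.
Weighting by the prior gives 1/10 · 0.059524 = 0.0059524, 2/5 · 0 = 0, 2/5 · 0.071429 = 0.028571, 1/10 · 0.022222 = 0.0022222; summing to 0.036746.
By Bayes' rule, P(urn D | data) = (0.0022222) / (0.036746) = 0.060475.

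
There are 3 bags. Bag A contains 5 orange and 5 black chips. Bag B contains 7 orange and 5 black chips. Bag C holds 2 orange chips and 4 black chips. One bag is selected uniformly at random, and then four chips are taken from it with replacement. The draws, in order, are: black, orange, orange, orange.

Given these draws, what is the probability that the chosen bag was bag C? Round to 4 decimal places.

Compute the likelihood of the observed sequence for each case: P(data | bag A) = (5/10)(5/10)(5/10)(5/10) = 0.0625; P(data | bag B) = (5/12)(7/12)(7/12)(7/12) = 0.082706; P(data | bag C) = (4/6)(2/6)(2/6)(2/6) = 0.024691.
The prior-weighted likelihoods are 1/3 · 0.0625 = 0.020833, 1/3 · 0.082706 = 0.027569, 1/3 · 0.024691 = 0.0082305; summing to 0.056633.
So P(bag C | data) = (0.0082305) / (0.056633) = 0.14533.

0.1453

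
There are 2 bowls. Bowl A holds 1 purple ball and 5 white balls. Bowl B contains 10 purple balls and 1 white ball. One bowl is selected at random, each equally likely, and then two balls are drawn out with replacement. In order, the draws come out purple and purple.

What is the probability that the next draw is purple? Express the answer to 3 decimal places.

For each hypothesis, P(data | H) works out to: P(data | bowl A) = (1/6)(1/6) = 0.027778; P(data | bowl B) = (10/11)(10/11) = 0.82645.
Weighting by the prior gives 1/2 · 0.027778 = 0.013889, 1/2 · 0.82645 = 0.41322; with total 0.42711.
The posterior is then P(bowl A | data) = 0.032518, P(bowl B | data) = 0.96748.
So P(purple next | data) = Σ P(purple next | H) P(H | data) = (1/6)(0.032518) + (10/11)(0.96748) = 0.88495.

0.885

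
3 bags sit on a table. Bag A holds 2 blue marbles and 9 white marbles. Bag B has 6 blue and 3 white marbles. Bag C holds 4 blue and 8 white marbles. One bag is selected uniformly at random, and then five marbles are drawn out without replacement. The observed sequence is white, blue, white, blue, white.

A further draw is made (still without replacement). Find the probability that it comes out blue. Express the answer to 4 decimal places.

Compute the likelihood of the observed sequence for each case: P(data | bag A) = (9/11)(2/10)(8/9)(1/8)(7/7) = 0.018182; P(data | bag B) = (3/9)(6/8)(2/7)(5/6)(1/5) = 0.011905; P(data | bag C) = (8/12)(4/11)(7/10)(3/9)(6/8) = 0.042424.
Multiplying each by its prior: 1/3 · 0.018182 = 0.0060606, 1/3 · 0.011905 = 0.0039683, 1/3 · 0.042424 = 0.014141; summing to 0.02417.
The posterior is then P(bag A | data) = 0.25075, P(bag B | data) = 0.16418, P(bag C | data) = 0.58507.
Averaging over the posterior, P(blue next | data) = (0)(0.25075) + (1)(0.16418) + (2/7)(0.58507) = 0.33134.

0.3313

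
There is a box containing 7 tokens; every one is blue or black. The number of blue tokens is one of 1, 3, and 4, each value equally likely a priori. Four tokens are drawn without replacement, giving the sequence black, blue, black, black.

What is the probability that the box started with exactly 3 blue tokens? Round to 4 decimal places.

0.3333

Under each hypothesis, the probability of the observed sequence is: P(data | r = 1) = (6/7)(1/6)(5/5)(4/4) = 1/7; P(data | r = 3) = (4/7)(3/6)(3/5)(2/4) = 3/35; P(data | r = 4) = (3/7)(4/6)(2/5)(1/4) = 1/35.
Multiplying each by its prior: 1/3 · 1/7 = 1/21, 1/3 · 3/35 = 1/35, 1/3 · 1/35 = 1/105; these sum to 3/35.
So P(r = 3 | data) = (1/35) / (3/35) = 1/3.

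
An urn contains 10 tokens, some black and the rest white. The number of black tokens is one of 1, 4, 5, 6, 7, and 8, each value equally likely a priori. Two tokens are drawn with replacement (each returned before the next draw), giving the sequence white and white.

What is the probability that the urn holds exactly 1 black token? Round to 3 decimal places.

0.474

The likelihood of the observed sequence under each hypothesis: P(data | r = 1) = (9/10)(9/10) = 81/100; P(data | r = 4) = (6/10)(6/10) = 9/25; P(data | r = 5) = (5/10)(5/10) = 1/4; P(data | r = 6) = (4/10)(4/10) = 4/25; P(data | r = 7) = (3/10)(3/10) = 9/100; P(data | r = 8) = (2/10)(2/10) = 1/25.
The prior-weighted likelihoods are 1/6 · 81/100 = 27/200, 1/6 · 9/25 = 3/50, 1/6 · 1/4 = 1/24, 1/6 · 4/25 = 2/75, 1/6 · 9/100 = 3/200, 1/6 · 1/25 = 1/150; with total 57/200.
Therefore the posterior P(r = 1 | data) = (27/200) / (57/200) = 9/19.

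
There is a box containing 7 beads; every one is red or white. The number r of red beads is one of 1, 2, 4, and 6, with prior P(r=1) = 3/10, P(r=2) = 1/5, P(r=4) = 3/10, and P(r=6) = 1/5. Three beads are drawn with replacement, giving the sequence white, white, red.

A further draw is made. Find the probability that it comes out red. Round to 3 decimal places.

0.354

The likelihood of the observed sequence under each hypothesis: P(data | r = 1) = (6/7)(6/7)(1/7) = 0.10496; P(data | r = 2) = (5/7)(5/7)(2/7) = 0.14577; P(data | r = 4) = (3/7)(3/7)(4/7) = 0.10496; P(data | r = 6) = (1/7)(1/7)(6/7) = 0.017493.
Weighting by the prior gives 3/10 · 0.10496 = 0.031487, 1/5 · 0.14577 = 0.029155, 3/10 · 0.10496 = 0.031487, 1/5 · 0.017493 = 0.0034985; these sum to 0.095627.
The posterior is then P(r = 1 | data) = 0.32927, P(r = 2 | data) = 0.30488, P(r = 4 | data) = 0.32927, P(r = 6 | data) = 0.036585.
The predictive probability is P(red next | data) = (1/7)(0.32927) + (2/7)(0.30488) + (4/7)(0.32927) + (6/7)(0.036585) = 0.35366.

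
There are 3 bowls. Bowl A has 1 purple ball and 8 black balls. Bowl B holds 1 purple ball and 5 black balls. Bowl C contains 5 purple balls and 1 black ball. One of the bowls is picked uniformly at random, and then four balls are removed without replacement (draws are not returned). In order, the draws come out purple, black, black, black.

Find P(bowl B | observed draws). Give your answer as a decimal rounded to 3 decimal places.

0.600

Compute the likelihood of the observed sequence for each case: P(data | bowl A) = (1/9)(8/8)(7/7)(6/6) = 1/9; P(data | bowl B) = (1/6)(5/5)(4/4)(3/3) = 1/6; P(data | bowl C) = (5/6)(1/5)(0/4) = 0.
Weighting by the prior gives 1/3 · 1/9 = 1/27, 1/3 · 1/6 = 1/18, 1/3 · 0 = 0; with total 5/54.
Therefore the posterior P(bowl B | data) = (1/18) / (5/54) = 3/5.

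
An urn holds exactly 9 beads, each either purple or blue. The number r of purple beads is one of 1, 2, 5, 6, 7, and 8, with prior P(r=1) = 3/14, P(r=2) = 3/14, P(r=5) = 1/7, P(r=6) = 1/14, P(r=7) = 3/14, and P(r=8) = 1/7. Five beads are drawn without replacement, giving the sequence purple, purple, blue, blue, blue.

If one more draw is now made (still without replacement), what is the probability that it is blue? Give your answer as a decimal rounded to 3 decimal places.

Under each hypothesis, the probability of the observed sequence is: P(data | r = 1) = (1/9)(0/8) = 0; P(data | r = 2) = (2/9)(1/8)(7/7)(6/6)(5/5) = 0.027778; P(data | r = 5) = (5/9)(4/8)(4/7)(3/6)(2/5) = 0.031746; P(data | r = 6) = (6/9)(5/8)(3/7)(2/6)(1/5) = 0.011905; P(data | r = 7) = (7/9)(6/8)(2/7)(1/6)(0/5) = 0; P(data | r = 8) = (8/9)(7/8)(1/7)(0/6) = 0.
Multiplying each by its prior: 3/14 · 0 = 0, 3/14 · 0.027778 = 0.0059524, 1/7 · 0.031746 = 0.0045351, 1/14 · 0.011905 = 0.00085034, 3/14 · 0 = 0, 1/7 · 0 = 0; summing to 0.011338.
The posterior is then P(r = 1 | data) = 0, P(r = 2 | data) = 0.525, P(r = 5 | data) = 0.4, P(r = 6 | data) = 0.075, P(r = 7 | data) = 0, P(r = 8 | data) = 0.
Averaging over the posterior, P(blue next | data) = (1)(0.525) + (1/4)(0.4) + (0)(0.075) = 0.625.

0.625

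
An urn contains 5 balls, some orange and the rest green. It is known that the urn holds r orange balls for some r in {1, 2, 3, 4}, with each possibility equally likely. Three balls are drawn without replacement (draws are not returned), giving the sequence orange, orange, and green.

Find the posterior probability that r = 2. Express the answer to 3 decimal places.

0.200

The likelihood of the observed sequence under each hypothesis: P(data | r = 1) = (1/5)(0/4) = 0; P(data | r = 2) = (2/5)(1/4)(3/3) = 1/10; P(data | r = 3) = (3/5)(2/4)(2/3) = 1/5; P(data | r = 4) = (4/5)(3/4)(1/3) = 1/5.
Weighting by the prior gives 1/4 · 0 = 0, 1/4 · 1/10 = 1/40, 1/4 · 1/5 = 1/20, 1/4 · 1/5 = 1/20; these sum to 1/8.
By Bayes' rule, P(r = 2 | data) = (1/40) / (1/8) = 1/5.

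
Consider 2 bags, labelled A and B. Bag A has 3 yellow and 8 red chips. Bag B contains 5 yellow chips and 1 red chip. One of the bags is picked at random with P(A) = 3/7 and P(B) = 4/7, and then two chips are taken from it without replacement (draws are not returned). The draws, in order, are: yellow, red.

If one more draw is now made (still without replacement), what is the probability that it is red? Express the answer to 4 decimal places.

0.3853

Under each hypothesis, the probability of the observed sequence is: P(data | bag A) = (3/11)(8/10) = 0.21818; P(data | bag B) = (5/6)(1/5) = 0.16667.
The prior-weighted likelihoods are 3/7 · 0.21818 = 0.093506, 4/7 · 0.16667 = 0.095238; summing to 0.18874.
The posterior is then P(bag A | data) = 0.49541, P(bag B | data) = 0.50459.
Averaging over the posterior, P(red next | data) = (7/9)(0.49541) + (0)(0.50459) = 0.38532.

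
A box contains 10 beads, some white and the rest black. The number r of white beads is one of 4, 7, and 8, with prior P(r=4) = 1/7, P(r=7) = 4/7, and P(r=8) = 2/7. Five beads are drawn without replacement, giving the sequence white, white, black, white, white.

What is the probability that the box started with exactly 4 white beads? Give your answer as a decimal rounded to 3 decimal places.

The likelihood of the observed sequence under each hypothesis: P(data | r = 4) = (4/10)(3/9)(6/8)(2/7)(1/6) = 0.0047619; P(data | r = 7) = (7/10)(6/9)(3/8)(5/7)(4/6) = 0.083333; P(data | r = 8) = (8/10)(7/9)(2/8)(6/7)(5/6) = 0.11111.
Weighting by the prior gives 1/7 · 0.0047619 = 0.00068027, 4/7 · 0.083333 = 0.047619, 2/7 · 0.11111 = 0.031746; with total 0.080045.
Hence P(r = 4 | data) = (0.00068027) / (0.080045) = 0.0084986.

0.008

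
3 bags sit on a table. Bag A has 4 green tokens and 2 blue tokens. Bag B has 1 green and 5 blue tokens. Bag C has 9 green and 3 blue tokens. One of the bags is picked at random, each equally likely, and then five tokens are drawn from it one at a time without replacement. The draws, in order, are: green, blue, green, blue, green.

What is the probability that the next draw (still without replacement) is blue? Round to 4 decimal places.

For each hypothesis, P(data | H) works out to: P(data | bag A) = (4/6)(2/5)(3/4)(1/3)(2/2) = 1/15; P(data | bag B) = (1/6)(5/5)(0/4) = 0; P(data | bag C) = (9/12)(3/11)(8/10)(2/9)(7/8) = 7/220.
Weighting by the prior gives 1/3 · 1/15 = 1/45, 1/3 · 0 = 0, 1/3 · 7/220 = 7/660; with total 13/396.
Normalising, the posterior is P(bag A | data) = 44/65, P(bag B | data) = 0, P(bag C | data) = 21/65.
The predictive probability is P(blue next | data) = (0)(44/65) + (1/7)(21/65) = 3/65.

0.0462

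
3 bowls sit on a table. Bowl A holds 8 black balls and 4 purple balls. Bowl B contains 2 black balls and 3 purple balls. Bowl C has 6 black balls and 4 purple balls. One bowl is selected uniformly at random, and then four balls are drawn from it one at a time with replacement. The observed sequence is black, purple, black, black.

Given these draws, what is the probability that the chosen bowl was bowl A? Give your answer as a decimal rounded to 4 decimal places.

Compute the likelihood of the observed sequence for each case: P(data | bowl A) = (8/12)(4/12)(8/12)(8/12) = 0.098765; P(data | bowl B) = (2/5)(3/5)(2/5)(2/5) = 0.0384; P(data | bowl C) = (6/10)(4/10)(6/10)(6/10) = 0.0864.
Weighting by the prior gives 1/3 · 0.098765 = 0.032922, 1/3 · 0.0384 = 0.0128, 1/3 · 0.0864 = 0.0288; summing to 0.074522.
Hence P(bowl A | data) = (0.032922) / (0.074522) = 0.44177.

0.4418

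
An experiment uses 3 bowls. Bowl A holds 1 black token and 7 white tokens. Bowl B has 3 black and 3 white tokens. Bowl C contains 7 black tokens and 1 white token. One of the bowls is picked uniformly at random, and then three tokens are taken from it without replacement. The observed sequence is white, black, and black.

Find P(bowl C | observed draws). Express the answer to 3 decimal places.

Compute the likelihood of the observed sequence for each case: P(data | bowl A) = (7/8)(1/7)(0/6) = 0; P(data | bowl B) = (3/6)(3/5)(2/4) = 3/20; P(data | bowl C) = (1/8)(7/7)(6/6) = 1/8.
The prior-weighted likelihoods are 1/3 · 0 = 0, 1/3 · 3/20 = 1/20, 1/3 · 1/8 = 1/24; these sum to 11/120.
So P(bowl C | data) = (1/24) / (11/120) = 5/11.

0.455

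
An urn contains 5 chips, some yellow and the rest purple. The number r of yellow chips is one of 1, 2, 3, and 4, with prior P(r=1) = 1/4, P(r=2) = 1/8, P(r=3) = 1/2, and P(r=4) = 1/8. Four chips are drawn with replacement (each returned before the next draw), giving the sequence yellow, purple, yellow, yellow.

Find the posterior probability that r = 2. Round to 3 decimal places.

Compute the likelihood of the observed sequence for each case: P(data | r = 1) = (1/5)(4/5)(1/5)(1/5) = 4/625; P(data | r = 2) = (2/5)(3/5)(2/5)(2/5) = 24/625; P(data | r = 3) = (3/5)(2/5)(3/5)(3/5) = 54/625; P(data | r = 4) = (4/5)(1/5)(4/5)(4/5) = 64/625.
Weighting by the prior gives 1/4 · 4/625 = 1/625, 1/8 · 24/625 = 3/625, 1/2 · 54/625 = 27/625, 1/8 · 64/625 = 8/625; these sum to 39/625.
By Bayes' rule, P(r = 2 | data) = (3/625) / (39/625) = 1/13.

0.077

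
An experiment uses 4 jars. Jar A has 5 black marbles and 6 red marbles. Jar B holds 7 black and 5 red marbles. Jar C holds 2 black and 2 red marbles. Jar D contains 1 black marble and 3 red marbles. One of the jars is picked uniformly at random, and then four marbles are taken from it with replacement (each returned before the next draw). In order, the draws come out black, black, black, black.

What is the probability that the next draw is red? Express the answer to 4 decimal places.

The likelihood of the observed sequence under each hypothesis: P(data | jar A) = (5/11)(5/11)(5/11)(5/11) = 0.042688; P(data | jar B) = (7/12)(7/12)(7/12)(7/12) = 0.11579; P(data | jar C) = (2/4)(2/4)(2/4)(2/4) = 0.0625; P(data | jar D) = (1/4)(1/4)(1/4)(1/4) = 0.0039062.
The prior-weighted likelihoods are 1/4 · 0.042688 = 0.010672, 1/4 · 0.11579 = 0.028947, 1/4 · 0.0625 = 0.015625, 1/4 · 0.0039062 = 0.00097656; with total 0.056221.
The posterior is then P(jar A | data) = 0.18982, P(jar B | data) = 0.51488, P(jar C | data) = 0.27792, P(jar D | data) = 0.01737.
The predictive probability is P(red next | data) = (6/11)(0.18982) + (5/12)(0.51488) + (1/2)(0.27792) + (3/4)(0.01737) = 0.47006.

0.4701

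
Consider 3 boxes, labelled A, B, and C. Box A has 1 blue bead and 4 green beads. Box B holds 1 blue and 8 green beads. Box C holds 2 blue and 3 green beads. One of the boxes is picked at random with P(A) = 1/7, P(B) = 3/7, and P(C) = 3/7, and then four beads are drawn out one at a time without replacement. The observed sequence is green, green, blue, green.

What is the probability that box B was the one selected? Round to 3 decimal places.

For each hypothesis, P(data | H) works out to: P(data | box A) = (4/5)(3/4)(1/3)(2/2) = 1/5; P(data | box B) = (8/9)(7/8)(1/7)(6/6) = 1/9; P(data | box C) = (3/5)(2/4)(2/3)(1/2) = 1/10.
Weighting by the prior gives 1/7 · 1/5 = 1/35, 3/7 · 1/9 = 1/21, 3/7 · 1/10 = 3/70; with total 5/42.
By Bayes' rule, P(box B | data) = (1/21) / (5/42) = 2/5.

0.400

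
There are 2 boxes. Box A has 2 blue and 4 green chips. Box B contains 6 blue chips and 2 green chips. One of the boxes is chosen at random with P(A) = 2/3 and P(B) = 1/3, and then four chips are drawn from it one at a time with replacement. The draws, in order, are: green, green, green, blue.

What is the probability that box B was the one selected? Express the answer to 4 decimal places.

0.0560

The likelihood of the observed sequence under each hypothesis: P(data | box A) = (4/6)(4/6)(4/6)(2/6) = 0.098765; P(data | box B) = (2/8)(2/8)(2/8)(6/8) = 0.011719.
Weighting by the prior gives 2/3 · 0.098765 = 0.065844, 1/3 · 0.011719 = 0.0039062; with total 0.06975.
So P(box B | data) = (0.0039062) / (0.06975) = 0.056004.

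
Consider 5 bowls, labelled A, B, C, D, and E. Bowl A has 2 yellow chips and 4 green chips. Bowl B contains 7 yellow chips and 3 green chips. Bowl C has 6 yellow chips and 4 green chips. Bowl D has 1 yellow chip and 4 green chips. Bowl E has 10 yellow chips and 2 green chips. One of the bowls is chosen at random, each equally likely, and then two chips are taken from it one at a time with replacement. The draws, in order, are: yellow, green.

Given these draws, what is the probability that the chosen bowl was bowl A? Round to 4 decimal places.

0.2288

The likelihood of the observed sequence under each hypothesis: P(data | bowl A) = (2/6)(4/6) = 0.22222; P(data | bowl B) = (7/10)(3/10) = 0.21; P(data | bowl C) = (6/10)(4/10) = 0.24; P(data | bowl D) = (1/5)(4/5) = 0.16; P(data | bowl E) = (10/12)(2/12) = 0.13889.
The prior-weighted likelihoods are 1/5 · 0.22222 = 0.044444, 1/5 · 0.21 = 0.042, 1/5 · 0.24 = 0.048, 1/5 · 0.16 = 0.032, 1/5 · 0.13889 = 0.027778; summing to 0.19422.
Hence P(bowl A | data) = (0.044444) / (0.19422) = 0.22883.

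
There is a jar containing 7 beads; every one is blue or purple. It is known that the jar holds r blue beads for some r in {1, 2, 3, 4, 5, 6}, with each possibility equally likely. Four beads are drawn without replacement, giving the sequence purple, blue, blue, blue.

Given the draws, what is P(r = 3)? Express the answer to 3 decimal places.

0.071

Compute the likelihood of the observed sequence for each case: P(data | r = 1) = (6/7)(1/6)(0/5) = 0; P(data | r = 2) = (5/7)(2/6)(1/5)(0/4) = 0; P(data | r = 3) = (4/7)(3/6)(2/5)(1/4) = 1/35; P(data | r = 4) = (3/7)(4/6)(3/5)(2/4) = 3/35; P(data | r = 5) = (2/7)(5/6)(4/5)(3/4) = 1/7; P(data | r = 6) = (1/7)(6/6)(5/5)(4/4) = 1/7.
Weighting by the prior gives 1/6 · 0 = 0, 1/6 · 0 = 0, 1/6 · 1/35 = 1/210, 1/6 · 3/35 = 1/70, 1/6 · 1/7 = 1/42, 1/6 · 1/7 = 1/42; these sum to 1/15.
Therefore the posterior P(r = 3 | data) = (1/210) / (1/15) = 1/14.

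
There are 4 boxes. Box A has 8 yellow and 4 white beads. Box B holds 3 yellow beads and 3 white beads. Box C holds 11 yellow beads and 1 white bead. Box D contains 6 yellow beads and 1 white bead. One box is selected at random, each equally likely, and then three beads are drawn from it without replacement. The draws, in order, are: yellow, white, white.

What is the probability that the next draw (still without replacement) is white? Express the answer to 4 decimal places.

0.2971

The likelihood of the observed sequence under each hypothesis: P(data | box A) = (8/12)(4/11)(3/10) = 4/55; P(data | box B) = (3/6)(3/5)(2/4) = 3/20; P(data | box C) = (11/12)(1/11)(0/10) = 0; P(data | box D) = (6/7)(1/6)(0/5) = 0.
Multiplying each by its prior: 1/4 · 4/55 = 1/55, 1/4 · 3/20 = 3/80, 1/4 · 0 = 0, 1/4 · 0 = 0; summing to 49/880.
Normalising, the posterior is P(box A | data) = 16/49, P(box B | data) = 33/49, P(box C | data) = 0, P(box D | data) = 0.
So P(white next | data) = Σ P(white next | H) P(H | data) = (2/9)(16/49) + (1/3)(33/49) = 131/441.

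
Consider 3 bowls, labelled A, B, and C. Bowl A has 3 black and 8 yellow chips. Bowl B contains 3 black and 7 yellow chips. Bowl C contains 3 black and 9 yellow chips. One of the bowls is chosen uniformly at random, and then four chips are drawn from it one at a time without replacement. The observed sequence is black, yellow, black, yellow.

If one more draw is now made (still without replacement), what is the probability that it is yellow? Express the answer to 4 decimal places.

0.8529

Compute the likelihood of the observed sequence for each case: P(data | bowl A) = (3/11)(8/10)(2/9)(7/8) = 7/165; P(data | bowl B) = (3/10)(7/9)(2/8)(6/7) = 1/20; P(data | bowl C) = (3/12)(9/11)(2/10)(8/9) = 2/55.
Weighting by the prior gives 1/3 · 7/165 = 7/495, 1/3 · 1/20 = 1/60, 1/3 · 2/55 = 2/165; summing to 17/396.
Normalising, the posterior is P(bowl A | data) = 28/85, P(bowl B | data) = 33/85, P(bowl C | data) = 24/85.
So P(yellow next | data) = Σ P(yellow next | H) P(H | data) = (6/7)(28/85) + (5/6)(33/85) + (7/8)(24/85) = 29/34.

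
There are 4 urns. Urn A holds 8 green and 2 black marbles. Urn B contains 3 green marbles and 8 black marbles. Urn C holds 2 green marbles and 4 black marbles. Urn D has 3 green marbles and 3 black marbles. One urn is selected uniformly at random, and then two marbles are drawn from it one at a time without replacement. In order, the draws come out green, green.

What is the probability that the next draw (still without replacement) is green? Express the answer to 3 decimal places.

0.554

Compute the likelihood of the observed sequence for each case: P(data | urn A) = (8/10)(7/9) = 0.62222; P(data | urn B) = (3/11)(2/10) = 0.054545; P(data | urn C) = (2/6)(1/5) = 0.066667; P(data | urn D) = (3/6)(2/5) = 0.2.
Weighting by the prior gives 1/4 · 0.62222 = 0.15556, 1/4 · 0.054545 = 0.013636, 1/4 · 0.066667 = 0.016667, 1/4 · 0.2 = 0.05; these sum to 0.23586.
Dividing through by the total gives posterior P(urn A | data) = 0.65953, P(urn B | data) = 0.057816, P(urn C | data) = 0.070664, P(urn D | data) = 0.21199.
The predictive probability is P(green next | data) = (3/4)(0.65953) + (1/9)(0.057816) + (0)(0.070664) + (1/4)(0.21199) = 0.55407.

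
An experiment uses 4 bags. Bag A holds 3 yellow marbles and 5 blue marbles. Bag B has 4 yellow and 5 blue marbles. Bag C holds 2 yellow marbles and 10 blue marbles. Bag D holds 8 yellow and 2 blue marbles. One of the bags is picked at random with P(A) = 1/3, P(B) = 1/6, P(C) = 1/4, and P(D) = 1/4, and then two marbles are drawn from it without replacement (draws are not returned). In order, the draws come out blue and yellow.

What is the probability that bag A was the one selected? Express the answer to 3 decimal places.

The likelihood of the observed sequence under each hypothesis: P(data | bag A) = (5/8)(3/7) = 0.26786; P(data | bag B) = (5/9)(4/8) = 0.27778; P(data | bag C) = (10/12)(2/11) = 0.15152; P(data | bag D) = (2/10)(8/9) = 0.17778.
Multiplying each by its prior: 1/3 · 0.26786 = 0.089286, 1/6 · 0.27778 = 0.046296, 1/4 · 0.15152 = 0.037879, 1/4 · 0.17778 = 0.044444; summing to 0.21791.
Therefore the posterior P(bag A | data) = (0.089286) / (0.21791) = 0.40975.

0.410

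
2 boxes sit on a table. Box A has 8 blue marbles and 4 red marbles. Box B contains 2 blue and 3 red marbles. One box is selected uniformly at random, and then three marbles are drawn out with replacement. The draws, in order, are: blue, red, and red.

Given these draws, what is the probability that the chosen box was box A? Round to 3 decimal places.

0.340

For each hypothesis, P(data | H) works out to: P(data | box A) = (8/12)(4/12)(4/12) = 0.074074; P(data | box B) = (2/5)(3/5)(3/5) = 0.144.
Weighting by the prior gives 1/2 · 0.074074 = 0.037037, 1/2 · 0.144 = 0.072; these sum to 0.10904.
By Bayes' rule, P(box A | data) = (0.037037) / (0.10904) = 0.33967.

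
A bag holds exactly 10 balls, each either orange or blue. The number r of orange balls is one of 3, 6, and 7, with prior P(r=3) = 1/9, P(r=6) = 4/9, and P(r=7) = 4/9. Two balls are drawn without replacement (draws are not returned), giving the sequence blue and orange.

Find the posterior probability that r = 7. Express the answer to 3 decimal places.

The likelihood of the observed sequence under each hypothesis: P(data | r = 3) = (7/10)(3/9) = 7/30; P(data | r = 6) = (4/10)(6/9) = 4/15; P(data | r = 7) = (3/10)(7/9) = 7/30.
Weighting by the prior gives 1/9 · 7/30 = 7/270, 4/9 · 4/15 = 16/135, 4/9 · 7/30 = 14/135; these sum to 67/270.
Hence P(r = 7 | data) = (14/135) / (67/270) = 28/67.

0.418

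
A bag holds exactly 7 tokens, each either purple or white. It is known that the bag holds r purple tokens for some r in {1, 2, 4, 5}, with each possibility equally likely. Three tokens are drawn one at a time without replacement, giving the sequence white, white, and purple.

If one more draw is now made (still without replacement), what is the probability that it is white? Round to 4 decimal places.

The likelihood of the observed sequence under each hypothesis: P(data | r = 1) = (6/7)(5/6)(1/5) = 1/7; P(data | r = 2) = (5/7)(4/6)(2/5) = 4/21; P(data | r = 4) = (3/7)(2/6)(4/5) = 4/35; P(data | r = 5) = (2/7)(1/6)(5/5) = 1/21.
Weighting by the prior gives 1/4 · 1/7 = 1/28, 1/4 · 4/21 = 1/21, 1/4 · 4/35 = 1/35, 1/4 · 1/21 = 1/84; with total 13/105.
Normalising, the posterior is P(r = 1 | data) = 15/52, P(r = 2 | data) = 5/13, P(r = 4 | data) = 3/13, P(r = 5 | data) = 5/52.
So P(white next | data) = Σ P(white next | H) P(H | data) = (1)(15/52) + (3/4)(5/13) + (1/4)(3/13) + (0)(5/52) = 33/52.

0.6346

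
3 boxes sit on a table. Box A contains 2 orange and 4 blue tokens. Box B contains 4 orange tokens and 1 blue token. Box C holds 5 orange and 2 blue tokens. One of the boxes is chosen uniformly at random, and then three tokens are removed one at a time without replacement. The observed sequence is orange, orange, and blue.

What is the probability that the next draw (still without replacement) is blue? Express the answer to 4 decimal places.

The likelihood of the observed sequence under each hypothesis: P(data | box A) = (2/6)(1/5)(4/4) = 1/15; P(data | box B) = (4/5)(3/4)(1/3) = 1/5; P(data | box C) = (5/7)(4/6)(2/5) = 4/21.
Weighting by the prior gives 1/3 · 1/15 = 1/45, 1/3 · 1/5 = 1/15, 1/3 · 4/21 = 4/63; with total 16/105.
Normalising, the posterior is P(box A | data) = 7/48, P(box B | data) = 7/16, P(box C | data) = 5/12.
So P(blue next | data) = Σ P(blue next | H) P(H | data) = (1)(7/48) + (0)(7/16) + (1/4)(5/12) = 1/4.

0.2500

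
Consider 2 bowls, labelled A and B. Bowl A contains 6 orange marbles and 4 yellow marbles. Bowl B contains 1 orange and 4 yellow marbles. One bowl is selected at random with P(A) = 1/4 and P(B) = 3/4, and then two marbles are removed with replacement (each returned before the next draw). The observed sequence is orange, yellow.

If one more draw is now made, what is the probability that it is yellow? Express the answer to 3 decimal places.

The likelihood of the observed sequence under each hypothesis: P(data | bowl A) = (6/10)(4/10) = 6/25; P(data | bowl B) = (1/5)(4/5) = 4/25.
The prior-weighted likelihoods are 1/4 · 6/25 = 3/50, 3/4 · 4/25 = 3/25; with total 9/50.
Dividing through by the total gives posterior P(bowl A | data) = 1/3, P(bowl B | data) = 2/3.
Averaging over the posterior, P(yellow next | data) = (2/5)(1/3) + (4/5)(2/3) = 2/3.

0.667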